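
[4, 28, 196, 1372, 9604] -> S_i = 4*7^i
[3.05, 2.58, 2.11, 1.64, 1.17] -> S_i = 3.05 + -0.47*i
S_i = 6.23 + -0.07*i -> [6.23, 6.16, 6.09, 6.02, 5.95]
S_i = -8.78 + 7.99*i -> [-8.78, -0.79, 7.2, 15.19, 23.18]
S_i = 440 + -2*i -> [440, 438, 436, 434, 432]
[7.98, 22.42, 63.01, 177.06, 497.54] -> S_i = 7.98*2.81^i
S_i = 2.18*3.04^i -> [2.18, 6.63, 20.15, 61.25, 186.19]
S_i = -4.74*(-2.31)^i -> [-4.74, 10.95, -25.29, 58.43, -134.97]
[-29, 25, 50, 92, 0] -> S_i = Random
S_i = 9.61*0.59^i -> [9.61, 5.67, 3.35, 1.97, 1.16]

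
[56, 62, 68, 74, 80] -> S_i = 56 + 6*i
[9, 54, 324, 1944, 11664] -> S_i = 9*6^i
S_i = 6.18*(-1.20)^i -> [6.18, -7.42, 8.9, -10.68, 12.81]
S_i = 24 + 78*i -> [24, 102, 180, 258, 336]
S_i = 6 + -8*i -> [6, -2, -10, -18, -26]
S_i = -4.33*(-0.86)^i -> [-4.33, 3.72, -3.2, 2.75, -2.37]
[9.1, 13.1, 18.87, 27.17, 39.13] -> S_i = 9.10*1.44^i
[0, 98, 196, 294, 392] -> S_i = 0 + 98*i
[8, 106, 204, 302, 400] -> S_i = 8 + 98*i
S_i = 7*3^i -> [7, 21, 63, 189, 567]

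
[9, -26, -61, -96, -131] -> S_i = 9 + -35*i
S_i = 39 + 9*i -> [39, 48, 57, 66, 75]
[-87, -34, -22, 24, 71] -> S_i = Random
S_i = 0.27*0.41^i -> [0.27, 0.11, 0.05, 0.02, 0.01]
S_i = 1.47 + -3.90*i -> [1.47, -2.43, -6.33, -10.23, -14.13]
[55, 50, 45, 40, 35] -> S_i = 55 + -5*i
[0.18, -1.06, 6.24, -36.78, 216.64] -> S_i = 0.18*(-5.89)^i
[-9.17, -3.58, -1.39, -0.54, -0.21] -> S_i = -9.17*0.39^i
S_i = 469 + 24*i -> [469, 493, 517, 541, 565]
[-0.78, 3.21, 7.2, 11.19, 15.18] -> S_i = -0.78 + 3.99*i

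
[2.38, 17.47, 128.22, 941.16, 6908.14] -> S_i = 2.38*7.34^i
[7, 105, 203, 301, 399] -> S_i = 7 + 98*i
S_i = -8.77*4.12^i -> [-8.77, -36.13, -148.87, -613.33, -2526.9]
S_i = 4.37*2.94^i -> [4.37, 12.85, 37.77, 111.05, 326.49]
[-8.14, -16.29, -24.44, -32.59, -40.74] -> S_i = -8.14 + -8.15*i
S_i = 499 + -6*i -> [499, 493, 487, 481, 475]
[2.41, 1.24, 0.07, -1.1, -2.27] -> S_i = 2.41 + -1.17*i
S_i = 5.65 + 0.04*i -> [5.65, 5.69, 5.73, 5.77, 5.81]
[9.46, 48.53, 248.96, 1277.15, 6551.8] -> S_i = 9.46*5.13^i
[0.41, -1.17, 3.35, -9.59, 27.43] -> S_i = 0.41*(-2.86)^i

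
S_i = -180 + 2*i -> [-180, -178, -176, -174, -172]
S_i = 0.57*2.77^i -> [0.57, 1.58, 4.37, 12.11, 33.56]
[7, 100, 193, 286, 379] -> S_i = 7 + 93*i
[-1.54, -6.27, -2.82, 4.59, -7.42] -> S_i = Random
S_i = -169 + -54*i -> [-169, -223, -277, -331, -385]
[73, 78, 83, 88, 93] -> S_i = 73 + 5*i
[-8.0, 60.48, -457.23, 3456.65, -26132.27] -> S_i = -8.00*(-7.56)^i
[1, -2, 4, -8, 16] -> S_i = 1*-2^i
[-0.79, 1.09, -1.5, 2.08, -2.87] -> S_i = -0.79*(-1.38)^i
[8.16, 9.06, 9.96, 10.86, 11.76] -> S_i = 8.16 + 0.90*i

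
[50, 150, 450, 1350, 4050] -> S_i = 50*3^i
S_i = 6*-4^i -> [6, -24, 96, -384, 1536]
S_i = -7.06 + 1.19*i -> [-7.06, -5.87, -4.68, -3.49, -2.3]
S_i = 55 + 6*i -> [55, 61, 67, 73, 79]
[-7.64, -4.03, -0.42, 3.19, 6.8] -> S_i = -7.64 + 3.61*i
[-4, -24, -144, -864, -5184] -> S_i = -4*6^i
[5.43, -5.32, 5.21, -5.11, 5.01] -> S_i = 5.43*(-0.98)^i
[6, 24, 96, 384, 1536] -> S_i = 6*4^i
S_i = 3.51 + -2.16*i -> [3.51, 1.35, -0.81, -2.97, -5.13]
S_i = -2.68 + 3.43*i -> [-2.68, 0.75, 4.18, 7.61, 11.04]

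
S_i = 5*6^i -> [5, 30, 180, 1080, 6480]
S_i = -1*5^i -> [-1, -5, -25, -125, -625]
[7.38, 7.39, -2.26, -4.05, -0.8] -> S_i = Random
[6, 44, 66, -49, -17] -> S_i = Random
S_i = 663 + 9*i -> [663, 672, 681, 690, 699]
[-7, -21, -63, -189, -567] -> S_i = -7*3^i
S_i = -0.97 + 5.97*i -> [-0.97, 5.0, 10.97, 16.94, 22.91]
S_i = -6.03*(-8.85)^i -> [-6.03, 53.37, -472.28, 4179.72, -36990.52]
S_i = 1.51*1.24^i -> [1.51, 1.87, 2.32, 2.88, 3.57]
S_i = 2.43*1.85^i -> [2.43, 4.5, 8.32, 15.39, 28.46]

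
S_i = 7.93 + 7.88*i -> [7.93, 15.81, 23.69, 31.57, 39.45]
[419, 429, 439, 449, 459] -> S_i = 419 + 10*i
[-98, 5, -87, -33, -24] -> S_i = Random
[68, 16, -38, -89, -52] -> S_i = Random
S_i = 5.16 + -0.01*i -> [5.16, 5.15, 5.14, 5.13, 5.12]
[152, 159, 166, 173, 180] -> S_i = 152 + 7*i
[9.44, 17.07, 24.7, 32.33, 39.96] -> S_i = 9.44 + 7.63*i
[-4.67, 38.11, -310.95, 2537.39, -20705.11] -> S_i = -4.67*(-8.16)^i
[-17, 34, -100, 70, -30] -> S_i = Random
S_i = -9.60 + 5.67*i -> [-9.6, -3.93, 1.74, 7.41, 13.08]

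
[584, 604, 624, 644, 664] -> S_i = 584 + 20*i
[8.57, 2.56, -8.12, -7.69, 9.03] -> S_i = Random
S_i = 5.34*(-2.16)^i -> [5.34, -11.53, 24.91, -53.81, 116.24]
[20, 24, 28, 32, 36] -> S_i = 20 + 4*i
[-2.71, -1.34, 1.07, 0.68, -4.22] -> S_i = Random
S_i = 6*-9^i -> [6, -54, 486, -4374, 39366]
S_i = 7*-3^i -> [7, -21, 63, -189, 567]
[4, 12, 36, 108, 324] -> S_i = 4*3^i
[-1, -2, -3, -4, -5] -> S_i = -1 + -1*i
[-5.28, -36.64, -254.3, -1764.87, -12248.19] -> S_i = -5.28*6.94^i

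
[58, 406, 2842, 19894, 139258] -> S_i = 58*7^i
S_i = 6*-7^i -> [6, -42, 294, -2058, 14406]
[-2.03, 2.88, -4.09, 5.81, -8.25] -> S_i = -2.03*(-1.42)^i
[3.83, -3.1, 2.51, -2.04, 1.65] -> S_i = 3.83*(-0.81)^i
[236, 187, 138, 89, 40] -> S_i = 236 + -49*i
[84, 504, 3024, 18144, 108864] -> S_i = 84*6^i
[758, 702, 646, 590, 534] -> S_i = 758 + -56*i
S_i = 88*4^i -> [88, 352, 1408, 5632, 22528]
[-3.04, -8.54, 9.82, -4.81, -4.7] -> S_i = Random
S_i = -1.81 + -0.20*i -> [-1.81, -2.01, -2.21, -2.41, -2.61]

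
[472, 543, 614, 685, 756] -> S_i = 472 + 71*i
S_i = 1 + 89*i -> [1, 90, 179, 268, 357]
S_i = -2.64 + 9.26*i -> [-2.64, 6.62, 15.88, 25.14, 34.4]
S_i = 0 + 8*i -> [0, 8, 16, 24, 32]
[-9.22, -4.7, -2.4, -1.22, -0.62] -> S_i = -9.22*0.51^i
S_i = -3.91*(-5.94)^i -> [-3.91, 23.23, -137.96, 819.48, -4867.69]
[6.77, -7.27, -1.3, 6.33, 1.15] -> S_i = Random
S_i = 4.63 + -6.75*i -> [4.63, -2.12, -8.87, -15.62, -22.37]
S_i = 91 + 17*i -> [91, 108, 125, 142, 159]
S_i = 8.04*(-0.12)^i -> [8.04, -0.96, 0.12, -0.01, 0.0]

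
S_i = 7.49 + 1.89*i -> [7.49, 9.38, 11.27, 13.16, 15.05]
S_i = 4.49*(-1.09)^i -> [4.49, -4.89, 5.33, -5.81, 6.34]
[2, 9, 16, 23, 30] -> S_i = 2 + 7*i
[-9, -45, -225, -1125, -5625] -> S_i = -9*5^i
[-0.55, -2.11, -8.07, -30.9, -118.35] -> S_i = -0.55*3.83^i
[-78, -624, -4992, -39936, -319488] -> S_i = -78*8^i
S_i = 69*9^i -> [69, 621, 5589, 50301, 452709]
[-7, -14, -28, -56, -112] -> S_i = -7*2^i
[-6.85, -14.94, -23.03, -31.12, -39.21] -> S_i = -6.85 + -8.09*i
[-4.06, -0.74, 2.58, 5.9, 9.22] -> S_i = -4.06 + 3.32*i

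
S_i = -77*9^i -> [-77, -693, -6237, -56133, -505197]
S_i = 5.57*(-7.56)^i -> [5.57, -42.11, 318.35, -2406.69, 18194.59]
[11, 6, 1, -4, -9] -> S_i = 11 + -5*i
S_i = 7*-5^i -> [7, -35, 175, -875, 4375]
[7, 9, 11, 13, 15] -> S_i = 7 + 2*i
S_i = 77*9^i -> [77, 693, 6237, 56133, 505197]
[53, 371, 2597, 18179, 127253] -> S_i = 53*7^i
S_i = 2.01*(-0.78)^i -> [2.01, -1.57, 1.22, -0.95, 0.74]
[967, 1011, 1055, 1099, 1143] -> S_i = 967 + 44*i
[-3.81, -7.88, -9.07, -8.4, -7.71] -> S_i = Random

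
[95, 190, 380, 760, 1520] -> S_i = 95*2^i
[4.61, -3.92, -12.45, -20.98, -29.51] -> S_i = 4.61 + -8.53*i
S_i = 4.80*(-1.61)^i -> [4.8, -7.73, 12.44, -20.03, 32.25]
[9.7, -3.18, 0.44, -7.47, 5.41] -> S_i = Random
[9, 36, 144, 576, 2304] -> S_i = 9*4^i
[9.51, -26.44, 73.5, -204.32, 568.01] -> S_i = 9.51*(-2.78)^i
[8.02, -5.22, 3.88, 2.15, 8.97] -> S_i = Random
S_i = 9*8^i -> [9, 72, 576, 4608, 36864]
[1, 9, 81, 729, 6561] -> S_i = 1*9^i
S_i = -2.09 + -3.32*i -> [-2.09, -5.41, -8.73, -12.05, -15.37]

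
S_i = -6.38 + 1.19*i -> [-6.38, -5.19, -4.0, -2.81, -1.62]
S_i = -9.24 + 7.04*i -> [-9.24, -2.2, 4.84, 11.88, 18.92]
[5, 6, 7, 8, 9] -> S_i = 5 + 1*i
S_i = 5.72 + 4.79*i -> [5.72, 10.51, 15.3, 20.09, 24.88]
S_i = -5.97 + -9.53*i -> [-5.97, -15.5, -25.03, -34.56, -44.09]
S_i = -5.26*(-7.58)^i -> [-5.26, 39.87, -302.22, 2290.83, -17364.51]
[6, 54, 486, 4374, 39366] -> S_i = 6*9^i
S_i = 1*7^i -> [1, 7, 49, 343, 2401]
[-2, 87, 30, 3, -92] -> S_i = Random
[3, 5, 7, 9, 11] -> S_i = 3 + 2*i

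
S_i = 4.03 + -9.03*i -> [4.03, -5.0, -14.03, -23.06, -32.09]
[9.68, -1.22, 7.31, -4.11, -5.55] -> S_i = Random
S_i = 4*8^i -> [4, 32, 256, 2048, 16384]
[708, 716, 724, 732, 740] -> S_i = 708 + 8*i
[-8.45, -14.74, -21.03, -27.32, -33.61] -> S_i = -8.45 + -6.29*i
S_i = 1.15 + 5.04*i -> [1.15, 6.19, 11.23, 16.27, 21.31]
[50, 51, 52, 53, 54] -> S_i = 50 + 1*i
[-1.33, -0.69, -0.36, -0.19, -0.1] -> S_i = -1.33*0.52^i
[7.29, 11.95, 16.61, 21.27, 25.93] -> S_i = 7.29 + 4.66*i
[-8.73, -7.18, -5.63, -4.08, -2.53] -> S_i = -8.73 + 1.55*i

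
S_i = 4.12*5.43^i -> [4.12, 22.37, 121.48, 659.62, 3581.76]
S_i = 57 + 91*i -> [57, 148, 239, 330, 421]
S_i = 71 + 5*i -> [71, 76, 81, 86, 91]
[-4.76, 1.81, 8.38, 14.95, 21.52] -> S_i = -4.76 + 6.57*i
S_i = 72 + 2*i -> [72, 74, 76, 78, 80]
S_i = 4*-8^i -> [4, -32, 256, -2048, 16384]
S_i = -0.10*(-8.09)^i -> [-0.1, 0.81, -6.54, 52.95, -428.35]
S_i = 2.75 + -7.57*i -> [2.75, -4.82, -12.39, -19.96, -27.53]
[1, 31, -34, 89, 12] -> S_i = Random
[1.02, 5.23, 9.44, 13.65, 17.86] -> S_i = 1.02 + 4.21*i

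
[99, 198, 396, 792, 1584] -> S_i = 99*2^i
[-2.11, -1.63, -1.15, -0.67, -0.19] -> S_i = -2.11 + 0.48*i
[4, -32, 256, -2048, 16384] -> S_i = 4*-8^i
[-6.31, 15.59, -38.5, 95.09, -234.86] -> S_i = -6.31*(-2.47)^i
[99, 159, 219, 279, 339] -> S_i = 99 + 60*i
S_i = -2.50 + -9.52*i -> [-2.5, -12.02, -21.54, -31.06, -40.58]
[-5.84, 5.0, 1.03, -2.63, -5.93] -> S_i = Random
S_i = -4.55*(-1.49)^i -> [-4.55, 6.78, -10.1, 15.05, -22.43]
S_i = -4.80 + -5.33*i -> [-4.8, -10.13, -15.46, -20.79, -26.12]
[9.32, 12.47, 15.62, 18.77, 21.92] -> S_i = 9.32 + 3.15*i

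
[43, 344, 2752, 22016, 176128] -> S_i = 43*8^i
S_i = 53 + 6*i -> [53, 59, 65, 71, 77]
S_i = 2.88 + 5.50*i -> [2.88, 8.38, 13.88, 19.38, 24.88]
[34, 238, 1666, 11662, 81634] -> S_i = 34*7^i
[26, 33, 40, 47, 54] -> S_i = 26 + 7*i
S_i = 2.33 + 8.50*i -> [2.33, 10.83, 19.33, 27.83, 36.33]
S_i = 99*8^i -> [99, 792, 6336, 50688, 405504]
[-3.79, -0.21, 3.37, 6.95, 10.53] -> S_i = -3.79 + 3.58*i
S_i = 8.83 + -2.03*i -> [8.83, 6.8, 4.77, 2.74, 0.71]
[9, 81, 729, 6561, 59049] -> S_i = 9*9^i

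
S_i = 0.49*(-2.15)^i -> [0.49, -1.05, 2.27, -4.87, 10.47]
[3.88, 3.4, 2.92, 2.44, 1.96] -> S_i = 3.88 + -0.48*i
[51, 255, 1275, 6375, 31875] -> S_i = 51*5^i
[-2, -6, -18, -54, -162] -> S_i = -2*3^i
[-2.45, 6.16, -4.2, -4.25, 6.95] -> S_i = Random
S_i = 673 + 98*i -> [673, 771, 869, 967, 1065]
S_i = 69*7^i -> [69, 483, 3381, 23667, 165669]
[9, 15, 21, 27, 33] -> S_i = 9 + 6*i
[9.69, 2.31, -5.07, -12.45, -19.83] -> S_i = 9.69 + -7.38*i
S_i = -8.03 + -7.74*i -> [-8.03, -15.77, -23.51, -31.25, -38.99]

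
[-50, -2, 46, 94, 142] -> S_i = -50 + 48*i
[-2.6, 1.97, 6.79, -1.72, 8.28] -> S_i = Random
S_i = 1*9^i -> [1, 9, 81, 729, 6561]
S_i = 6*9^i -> [6, 54, 486, 4374, 39366]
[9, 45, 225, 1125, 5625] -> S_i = 9*5^i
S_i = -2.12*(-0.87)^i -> [-2.12, 1.84, -1.6, 1.4, -1.21]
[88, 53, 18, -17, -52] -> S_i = 88 + -35*i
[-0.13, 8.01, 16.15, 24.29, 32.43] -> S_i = -0.13 + 8.14*i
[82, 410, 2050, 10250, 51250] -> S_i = 82*5^i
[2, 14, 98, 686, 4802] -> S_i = 2*7^i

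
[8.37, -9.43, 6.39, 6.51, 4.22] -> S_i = Random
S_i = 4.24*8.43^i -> [4.24, 35.74, 301.32, 2540.09, 21412.93]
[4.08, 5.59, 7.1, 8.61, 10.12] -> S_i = 4.08 + 1.51*i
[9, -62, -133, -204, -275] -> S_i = 9 + -71*i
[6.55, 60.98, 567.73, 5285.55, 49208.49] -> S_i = 6.55*9.31^i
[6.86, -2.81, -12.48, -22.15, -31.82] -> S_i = 6.86 + -9.67*i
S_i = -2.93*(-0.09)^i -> [-2.93, 0.26, -0.02, 0.0, -0.0]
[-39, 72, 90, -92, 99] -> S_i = Random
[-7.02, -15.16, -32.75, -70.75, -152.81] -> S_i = -7.02*2.16^i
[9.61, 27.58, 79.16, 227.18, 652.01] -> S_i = 9.61*2.87^i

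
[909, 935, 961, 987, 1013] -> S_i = 909 + 26*i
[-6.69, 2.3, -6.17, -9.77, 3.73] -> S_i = Random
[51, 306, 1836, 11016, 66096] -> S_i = 51*6^i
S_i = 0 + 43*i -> [0, 43, 86, 129, 172]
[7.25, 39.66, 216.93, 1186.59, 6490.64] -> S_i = 7.25*5.47^i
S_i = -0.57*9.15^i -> [-0.57, -5.22, -47.72, -436.65, -3995.39]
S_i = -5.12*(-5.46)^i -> [-5.12, 27.96, -152.64, 833.39, -4550.31]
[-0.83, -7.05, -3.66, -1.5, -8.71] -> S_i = Random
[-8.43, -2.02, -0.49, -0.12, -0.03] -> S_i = -8.43*0.24^i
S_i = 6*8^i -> [6, 48, 384, 3072, 24576]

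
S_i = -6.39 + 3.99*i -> [-6.39, -2.4, 1.59, 5.58, 9.57]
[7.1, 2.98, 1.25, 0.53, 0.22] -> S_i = 7.10*0.42^i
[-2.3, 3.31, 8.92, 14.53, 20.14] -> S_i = -2.30 + 5.61*i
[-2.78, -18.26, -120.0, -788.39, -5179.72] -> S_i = -2.78*6.57^i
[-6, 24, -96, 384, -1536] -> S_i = -6*-4^i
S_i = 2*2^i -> [2, 4, 8, 16, 32]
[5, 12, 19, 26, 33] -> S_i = 5 + 7*i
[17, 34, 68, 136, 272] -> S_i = 17*2^i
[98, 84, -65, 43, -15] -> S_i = Random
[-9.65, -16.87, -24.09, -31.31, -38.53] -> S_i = -9.65 + -7.22*i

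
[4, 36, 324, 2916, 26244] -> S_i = 4*9^i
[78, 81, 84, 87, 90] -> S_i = 78 + 3*i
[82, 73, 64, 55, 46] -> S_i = 82 + -9*i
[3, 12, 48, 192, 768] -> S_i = 3*4^i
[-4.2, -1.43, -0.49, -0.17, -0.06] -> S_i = -4.20*0.34^i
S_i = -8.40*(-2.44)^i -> [-8.4, 20.5, -50.01, 122.02, -297.74]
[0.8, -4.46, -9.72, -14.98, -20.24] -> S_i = 0.80 + -5.26*i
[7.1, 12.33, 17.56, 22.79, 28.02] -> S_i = 7.10 + 5.23*i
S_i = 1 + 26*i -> [1, 27, 53, 79, 105]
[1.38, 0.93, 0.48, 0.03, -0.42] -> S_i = 1.38 + -0.45*i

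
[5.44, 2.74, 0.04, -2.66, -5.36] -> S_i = 5.44 + -2.70*i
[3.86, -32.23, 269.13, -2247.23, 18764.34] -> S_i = 3.86*(-8.35)^i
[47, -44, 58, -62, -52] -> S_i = Random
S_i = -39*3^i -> [-39, -117, -351, -1053, -3159]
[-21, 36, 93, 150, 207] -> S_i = -21 + 57*i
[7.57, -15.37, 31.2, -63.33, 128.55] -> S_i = 7.57*(-2.03)^i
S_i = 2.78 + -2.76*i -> [2.78, 0.02, -2.74, -5.5, -8.26]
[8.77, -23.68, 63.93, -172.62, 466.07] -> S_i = 8.77*(-2.70)^i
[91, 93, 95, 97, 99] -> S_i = 91 + 2*i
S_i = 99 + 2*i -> [99, 101, 103, 105, 107]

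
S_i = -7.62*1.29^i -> [-7.62, -9.83, -12.68, -16.36, -21.1]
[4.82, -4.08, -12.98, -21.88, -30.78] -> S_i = 4.82 + -8.90*i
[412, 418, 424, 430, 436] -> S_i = 412 + 6*i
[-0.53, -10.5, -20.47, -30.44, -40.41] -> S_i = -0.53 + -9.97*i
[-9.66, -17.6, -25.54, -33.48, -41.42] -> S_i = -9.66 + -7.94*i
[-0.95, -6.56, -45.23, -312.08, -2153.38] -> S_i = -0.95*6.90^i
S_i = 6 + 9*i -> [6, 15, 24, 33, 42]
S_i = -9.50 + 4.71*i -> [-9.5, -4.79, -0.08, 4.63, 9.34]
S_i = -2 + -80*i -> [-2, -82, -162, -242, -322]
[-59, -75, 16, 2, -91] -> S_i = Random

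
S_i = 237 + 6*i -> [237, 243, 249, 255, 261]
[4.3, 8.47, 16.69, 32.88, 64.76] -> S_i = 4.30*1.97^i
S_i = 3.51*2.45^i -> [3.51, 8.6, 21.07, 51.62, 126.47]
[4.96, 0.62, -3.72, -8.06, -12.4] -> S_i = 4.96 + -4.34*i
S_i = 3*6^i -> [3, 18, 108, 648, 3888]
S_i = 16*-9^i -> [16, -144, 1296, -11664, 104976]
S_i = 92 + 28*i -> [92, 120, 148, 176, 204]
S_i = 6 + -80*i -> [6, -74, -154, -234, -314]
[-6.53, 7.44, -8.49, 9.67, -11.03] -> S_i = -6.53*(-1.14)^i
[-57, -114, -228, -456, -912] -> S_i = -57*2^i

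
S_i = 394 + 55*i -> [394, 449, 504, 559, 614]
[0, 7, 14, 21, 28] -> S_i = 0 + 7*i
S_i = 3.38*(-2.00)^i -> [3.38, -6.76, 13.52, -27.04, 54.08]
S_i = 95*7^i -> [95, 665, 4655, 32585, 228095]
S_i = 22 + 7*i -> [22, 29, 36, 43, 50]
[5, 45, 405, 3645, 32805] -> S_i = 5*9^i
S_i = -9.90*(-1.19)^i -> [-9.9, 11.78, -14.02, 16.68, -19.85]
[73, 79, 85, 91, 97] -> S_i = 73 + 6*i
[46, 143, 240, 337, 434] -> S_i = 46 + 97*i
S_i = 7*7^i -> [7, 49, 343, 2401, 16807]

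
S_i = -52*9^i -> [-52, -468, -4212, -37908, -341172]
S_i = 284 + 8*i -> [284, 292, 300, 308, 316]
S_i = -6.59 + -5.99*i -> [-6.59, -12.58, -18.57, -24.56, -30.55]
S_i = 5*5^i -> [5, 25, 125, 625, 3125]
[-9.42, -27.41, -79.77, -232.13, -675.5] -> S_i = -9.42*2.91^i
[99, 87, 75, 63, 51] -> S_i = 99 + -12*i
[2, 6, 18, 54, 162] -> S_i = 2*3^i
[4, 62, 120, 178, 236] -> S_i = 4 + 58*i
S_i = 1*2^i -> [1, 2, 4, 8, 16]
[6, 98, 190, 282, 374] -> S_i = 6 + 92*i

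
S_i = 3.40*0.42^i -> [3.4, 1.43, 0.6, 0.25, 0.11]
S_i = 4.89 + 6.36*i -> [4.89, 11.25, 17.61, 23.97, 30.33]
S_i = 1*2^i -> [1, 2, 4, 8, 16]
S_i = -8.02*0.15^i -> [-8.02, -1.2, -0.18, -0.03, -0.0]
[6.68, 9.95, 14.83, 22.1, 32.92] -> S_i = 6.68*1.49^i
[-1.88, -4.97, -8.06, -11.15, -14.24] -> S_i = -1.88 + -3.09*i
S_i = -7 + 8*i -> [-7, 1, 9, 17, 25]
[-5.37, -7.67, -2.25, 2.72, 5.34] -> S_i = Random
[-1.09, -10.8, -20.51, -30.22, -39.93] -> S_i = -1.09 + -9.71*i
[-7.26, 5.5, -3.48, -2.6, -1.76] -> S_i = Random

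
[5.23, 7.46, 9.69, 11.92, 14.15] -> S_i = 5.23 + 2.23*i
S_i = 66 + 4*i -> [66, 70, 74, 78, 82]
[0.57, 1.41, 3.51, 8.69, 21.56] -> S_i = 0.57*2.48^i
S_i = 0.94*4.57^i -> [0.94, 4.3, 19.63, 89.72, 410.01]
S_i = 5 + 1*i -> [5, 6, 7, 8, 9]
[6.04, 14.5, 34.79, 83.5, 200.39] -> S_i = 6.04*2.40^i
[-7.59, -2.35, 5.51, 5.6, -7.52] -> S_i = Random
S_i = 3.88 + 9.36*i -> [3.88, 13.24, 22.6, 31.96, 41.32]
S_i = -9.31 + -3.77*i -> [-9.31, -13.08, -16.85, -20.62, -24.39]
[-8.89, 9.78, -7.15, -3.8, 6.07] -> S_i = Random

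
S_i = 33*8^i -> [33, 264, 2112, 16896, 135168]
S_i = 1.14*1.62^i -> [1.14, 1.85, 2.99, 4.85, 7.85]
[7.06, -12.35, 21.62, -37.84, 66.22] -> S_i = 7.06*(-1.75)^i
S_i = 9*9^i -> [9, 81, 729, 6561, 59049]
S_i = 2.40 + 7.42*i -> [2.4, 9.82, 17.24, 24.66, 32.08]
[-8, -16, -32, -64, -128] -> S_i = -8*2^i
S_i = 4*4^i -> [4, 16, 64, 256, 1024]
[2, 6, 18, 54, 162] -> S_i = 2*3^i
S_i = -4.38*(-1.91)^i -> [-4.38, 8.37, -15.98, 30.52, -58.29]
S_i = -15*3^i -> [-15, -45, -135, -405, -1215]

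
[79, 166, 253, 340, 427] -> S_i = 79 + 87*i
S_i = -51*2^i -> [-51, -102, -204, -408, -816]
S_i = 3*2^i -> [3, 6, 12, 24, 48]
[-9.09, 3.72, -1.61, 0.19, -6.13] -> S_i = Random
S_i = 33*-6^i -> [33, -198, 1188, -7128, 42768]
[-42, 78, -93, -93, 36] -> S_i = Random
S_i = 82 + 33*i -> [82, 115, 148, 181, 214]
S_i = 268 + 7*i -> [268, 275, 282, 289, 296]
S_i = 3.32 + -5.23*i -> [3.32, -1.91, -7.14, -12.37, -17.6]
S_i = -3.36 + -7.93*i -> [-3.36, -11.29, -19.22, -27.15, -35.08]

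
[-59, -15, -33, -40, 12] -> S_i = Random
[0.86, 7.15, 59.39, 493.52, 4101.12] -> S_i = 0.86*8.31^i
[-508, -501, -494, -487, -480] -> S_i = -508 + 7*i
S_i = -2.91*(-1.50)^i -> [-2.91, 4.36, -6.55, 9.82, -14.73]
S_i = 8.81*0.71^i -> [8.81, 6.26, 4.44, 3.15, 2.24]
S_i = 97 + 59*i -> [97, 156, 215, 274, 333]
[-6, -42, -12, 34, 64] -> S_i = Random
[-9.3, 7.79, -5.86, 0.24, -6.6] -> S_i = Random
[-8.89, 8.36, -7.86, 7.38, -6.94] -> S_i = -8.89*(-0.94)^i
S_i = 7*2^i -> [7, 14, 28, 56, 112]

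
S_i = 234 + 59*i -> [234, 293, 352, 411, 470]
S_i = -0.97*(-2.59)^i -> [-0.97, 2.51, -6.51, 16.85, -43.65]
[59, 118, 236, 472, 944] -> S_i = 59*2^i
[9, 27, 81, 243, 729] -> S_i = 9*3^i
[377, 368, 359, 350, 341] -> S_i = 377 + -9*i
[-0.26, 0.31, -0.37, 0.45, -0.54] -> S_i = -0.26*(-1.20)^i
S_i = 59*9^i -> [59, 531, 4779, 43011, 387099]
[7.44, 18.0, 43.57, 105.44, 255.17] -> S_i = 7.44*2.42^i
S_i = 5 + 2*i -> [5, 7, 9, 11, 13]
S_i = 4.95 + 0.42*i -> [4.95, 5.37, 5.79, 6.21, 6.63]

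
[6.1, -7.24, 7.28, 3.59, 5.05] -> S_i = Random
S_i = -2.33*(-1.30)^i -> [-2.33, 3.03, -3.94, 5.12, -6.65]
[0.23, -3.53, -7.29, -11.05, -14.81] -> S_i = 0.23 + -3.76*i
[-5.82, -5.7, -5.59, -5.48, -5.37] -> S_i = -5.82*0.98^i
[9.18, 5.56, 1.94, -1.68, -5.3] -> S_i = 9.18 + -3.62*i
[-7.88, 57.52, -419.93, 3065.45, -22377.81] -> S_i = -7.88*(-7.30)^i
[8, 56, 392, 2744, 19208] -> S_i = 8*7^i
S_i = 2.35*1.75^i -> [2.35, 4.11, 7.2, 12.59, 22.04]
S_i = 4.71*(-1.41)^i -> [4.71, -6.64, 9.36, -13.2, 18.62]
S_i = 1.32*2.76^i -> [1.32, 3.64, 10.06, 27.75, 76.6]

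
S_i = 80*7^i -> [80, 560, 3920, 27440, 192080]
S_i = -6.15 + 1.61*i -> [-6.15, -4.54, -2.93, -1.32, 0.29]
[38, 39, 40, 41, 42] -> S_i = 38 + 1*i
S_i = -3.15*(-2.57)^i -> [-3.15, 8.1, -20.81, 53.47, -137.42]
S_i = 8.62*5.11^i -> [8.62, 44.05, 225.09, 1150.19, 5877.48]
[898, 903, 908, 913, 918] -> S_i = 898 + 5*i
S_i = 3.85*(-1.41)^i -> [3.85, -5.43, 7.65, -10.79, 15.22]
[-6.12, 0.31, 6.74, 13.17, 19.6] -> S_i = -6.12 + 6.43*i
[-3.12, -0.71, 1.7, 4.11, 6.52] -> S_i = -3.12 + 2.41*i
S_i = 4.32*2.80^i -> [4.32, 12.1, 33.87, 94.83, 265.53]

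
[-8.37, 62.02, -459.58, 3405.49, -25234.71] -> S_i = -8.37*(-7.41)^i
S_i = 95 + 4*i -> [95, 99, 103, 107, 111]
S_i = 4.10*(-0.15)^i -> [4.1, -0.61, 0.09, -0.01, 0.0]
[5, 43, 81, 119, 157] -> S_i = 5 + 38*i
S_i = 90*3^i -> [90, 270, 810, 2430, 7290]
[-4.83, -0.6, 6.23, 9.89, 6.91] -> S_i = Random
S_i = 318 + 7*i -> [318, 325, 332, 339, 346]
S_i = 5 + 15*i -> [5, 20, 35, 50, 65]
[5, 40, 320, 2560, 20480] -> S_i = 5*8^i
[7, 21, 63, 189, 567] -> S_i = 7*3^i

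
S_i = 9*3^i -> [9, 27, 81, 243, 729]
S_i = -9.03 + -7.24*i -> [-9.03, -16.27, -23.51, -30.75, -37.99]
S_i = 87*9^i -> [87, 783, 7047, 63423, 570807]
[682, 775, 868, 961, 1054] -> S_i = 682 + 93*i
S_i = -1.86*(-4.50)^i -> [-1.86, 8.37, -37.66, 169.49, -762.72]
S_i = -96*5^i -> [-96, -480, -2400, -12000, -60000]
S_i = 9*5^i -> [9, 45, 225, 1125, 5625]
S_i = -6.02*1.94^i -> [-6.02, -11.68, -22.66, -43.95, -85.27]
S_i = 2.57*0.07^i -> [2.57, 0.18, 0.01, 0.0, 0.0]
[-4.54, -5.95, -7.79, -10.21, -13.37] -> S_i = -4.54*1.31^i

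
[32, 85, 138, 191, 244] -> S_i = 32 + 53*i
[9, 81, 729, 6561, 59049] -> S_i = 9*9^i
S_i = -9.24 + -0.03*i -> [-9.24, -9.27, -9.3, -9.33, -9.36]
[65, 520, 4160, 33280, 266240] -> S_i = 65*8^i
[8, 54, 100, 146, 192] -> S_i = 8 + 46*i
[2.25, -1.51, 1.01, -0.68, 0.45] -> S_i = 2.25*(-0.67)^i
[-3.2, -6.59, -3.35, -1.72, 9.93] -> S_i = Random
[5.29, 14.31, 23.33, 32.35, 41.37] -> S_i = 5.29 + 9.02*i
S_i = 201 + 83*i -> [201, 284, 367, 450, 533]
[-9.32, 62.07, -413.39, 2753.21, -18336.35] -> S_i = -9.32*(-6.66)^i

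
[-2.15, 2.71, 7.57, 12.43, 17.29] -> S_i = -2.15 + 4.86*i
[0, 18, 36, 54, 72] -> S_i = 0 + 18*i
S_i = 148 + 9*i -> [148, 157, 166, 175, 184]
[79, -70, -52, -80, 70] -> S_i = Random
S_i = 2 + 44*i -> [2, 46, 90, 134, 178]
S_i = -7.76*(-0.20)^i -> [-7.76, 1.55, -0.31, 0.06, -0.01]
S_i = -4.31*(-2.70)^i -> [-4.31, 11.64, -31.42, 84.83, -229.05]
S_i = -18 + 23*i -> [-18, 5, 28, 51, 74]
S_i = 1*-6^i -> [1, -6, 36, -216, 1296]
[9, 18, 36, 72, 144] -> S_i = 9*2^i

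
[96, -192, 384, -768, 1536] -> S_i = 96*-2^i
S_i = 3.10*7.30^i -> [3.1, 22.63, 165.2, 1205.95, 8803.45]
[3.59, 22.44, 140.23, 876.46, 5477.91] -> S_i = 3.59*6.25^i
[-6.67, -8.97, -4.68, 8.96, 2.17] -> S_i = Random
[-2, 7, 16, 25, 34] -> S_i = -2 + 9*i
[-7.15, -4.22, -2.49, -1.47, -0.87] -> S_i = -7.15*0.59^i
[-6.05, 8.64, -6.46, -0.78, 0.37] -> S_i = Random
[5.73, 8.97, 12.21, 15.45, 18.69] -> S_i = 5.73 + 3.24*i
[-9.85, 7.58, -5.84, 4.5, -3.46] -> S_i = -9.85*(-0.77)^i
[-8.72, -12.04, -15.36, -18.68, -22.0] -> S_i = -8.72 + -3.32*i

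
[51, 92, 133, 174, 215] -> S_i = 51 + 41*i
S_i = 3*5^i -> [3, 15, 75, 375, 1875]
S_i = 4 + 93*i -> [4, 97, 190, 283, 376]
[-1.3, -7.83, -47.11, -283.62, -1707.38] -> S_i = -1.30*6.02^i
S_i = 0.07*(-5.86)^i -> [0.07, -0.41, 2.4, -14.09, 82.54]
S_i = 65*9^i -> [65, 585, 5265, 47385, 426465]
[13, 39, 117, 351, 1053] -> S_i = 13*3^i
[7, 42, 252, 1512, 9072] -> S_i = 7*6^i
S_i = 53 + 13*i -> [53, 66, 79, 92, 105]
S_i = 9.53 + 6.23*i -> [9.53, 15.76, 21.99, 28.22, 34.45]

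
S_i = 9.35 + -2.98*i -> [9.35, 6.37, 3.39, 0.41, -2.57]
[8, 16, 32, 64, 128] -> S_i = 8*2^i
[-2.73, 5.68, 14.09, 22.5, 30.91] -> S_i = -2.73 + 8.41*i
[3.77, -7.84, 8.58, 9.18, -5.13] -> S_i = Random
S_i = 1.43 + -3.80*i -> [1.43, -2.37, -6.17, -9.97, -13.77]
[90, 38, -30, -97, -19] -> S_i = Random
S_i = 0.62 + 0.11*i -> [0.62, 0.73, 0.84, 0.95, 1.06]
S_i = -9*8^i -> [-9, -72, -576, -4608, -36864]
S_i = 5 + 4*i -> [5, 9, 13, 17, 21]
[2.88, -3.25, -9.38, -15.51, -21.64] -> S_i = 2.88 + -6.13*i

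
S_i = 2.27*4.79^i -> [2.27, 10.87, 52.08, 249.48, 1195.0]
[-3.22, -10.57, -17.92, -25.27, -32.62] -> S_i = -3.22 + -7.35*i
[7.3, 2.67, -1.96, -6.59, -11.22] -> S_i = 7.30 + -4.63*i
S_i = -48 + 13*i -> [-48, -35, -22, -9, 4]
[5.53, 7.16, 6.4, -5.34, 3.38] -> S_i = Random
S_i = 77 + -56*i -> [77, 21, -35, -91, -147]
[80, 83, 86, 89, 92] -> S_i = 80 + 3*i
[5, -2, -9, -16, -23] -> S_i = 5 + -7*i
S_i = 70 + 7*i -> [70, 77, 84, 91, 98]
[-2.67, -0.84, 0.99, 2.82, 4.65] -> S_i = -2.67 + 1.83*i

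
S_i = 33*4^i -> [33, 132, 528, 2112, 8448]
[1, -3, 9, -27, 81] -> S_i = 1*-3^i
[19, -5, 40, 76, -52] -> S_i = Random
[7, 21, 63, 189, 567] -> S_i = 7*3^i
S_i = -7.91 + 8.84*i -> [-7.91, 0.93, 9.77, 18.61, 27.45]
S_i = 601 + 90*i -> [601, 691, 781, 871, 961]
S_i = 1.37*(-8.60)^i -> [1.37, -11.78, 101.33, -871.4, 7494.01]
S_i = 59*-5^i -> [59, -295, 1475, -7375, 36875]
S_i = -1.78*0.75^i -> [-1.78, -1.34, -1.0, -0.75, -0.56]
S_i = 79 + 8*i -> [79, 87, 95, 103, 111]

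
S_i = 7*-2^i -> [7, -14, 28, -56, 112]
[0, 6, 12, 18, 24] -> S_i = 0 + 6*i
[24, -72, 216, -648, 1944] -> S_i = 24*-3^i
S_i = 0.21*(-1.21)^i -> [0.21, -0.25, 0.31, -0.37, 0.45]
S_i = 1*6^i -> [1, 6, 36, 216, 1296]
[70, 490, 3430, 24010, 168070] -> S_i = 70*7^i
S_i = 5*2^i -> [5, 10, 20, 40, 80]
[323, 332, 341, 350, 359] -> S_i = 323 + 9*i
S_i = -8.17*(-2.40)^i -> [-8.17, 19.61, -47.06, 112.94, -271.06]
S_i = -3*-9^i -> [-3, 27, -243, 2187, -19683]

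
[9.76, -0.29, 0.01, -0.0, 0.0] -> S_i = 9.76*(-0.03)^i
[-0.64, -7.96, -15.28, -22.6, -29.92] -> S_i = -0.64 + -7.32*i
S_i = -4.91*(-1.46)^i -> [-4.91, 7.17, -10.47, 15.28, -22.31]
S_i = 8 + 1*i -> [8, 9, 10, 11, 12]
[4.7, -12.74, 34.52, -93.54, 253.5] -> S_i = 4.70*(-2.71)^i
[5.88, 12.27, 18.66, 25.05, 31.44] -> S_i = 5.88 + 6.39*i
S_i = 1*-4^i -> [1, -4, 16, -64, 256]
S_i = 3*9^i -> [3, 27, 243, 2187, 19683]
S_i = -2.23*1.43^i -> [-2.23, -3.19, -4.56, -6.52, -9.33]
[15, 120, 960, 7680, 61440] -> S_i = 15*8^i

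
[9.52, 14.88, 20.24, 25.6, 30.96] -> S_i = 9.52 + 5.36*i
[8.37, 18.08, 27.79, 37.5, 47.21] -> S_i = 8.37 + 9.71*i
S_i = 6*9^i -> [6, 54, 486, 4374, 39366]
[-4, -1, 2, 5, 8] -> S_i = -4 + 3*i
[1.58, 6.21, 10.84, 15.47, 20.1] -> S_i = 1.58 + 4.63*i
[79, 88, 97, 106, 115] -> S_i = 79 + 9*i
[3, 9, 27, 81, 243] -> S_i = 3*3^i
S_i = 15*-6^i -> [15, -90, 540, -3240, 19440]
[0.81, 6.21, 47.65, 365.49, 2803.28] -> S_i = 0.81*7.67^i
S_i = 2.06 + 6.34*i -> [2.06, 8.4, 14.74, 21.08, 27.42]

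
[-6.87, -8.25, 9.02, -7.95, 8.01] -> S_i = Random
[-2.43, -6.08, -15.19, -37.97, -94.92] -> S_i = -2.43*2.50^i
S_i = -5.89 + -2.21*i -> [-5.89, -8.1, -10.31, -12.52, -14.73]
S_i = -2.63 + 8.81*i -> [-2.63, 6.18, 14.99, 23.8, 32.61]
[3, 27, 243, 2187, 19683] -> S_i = 3*9^i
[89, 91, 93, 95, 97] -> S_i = 89 + 2*i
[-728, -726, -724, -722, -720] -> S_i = -728 + 2*i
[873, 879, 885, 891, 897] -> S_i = 873 + 6*i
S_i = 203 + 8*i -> [203, 211, 219, 227, 235]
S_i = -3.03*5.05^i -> [-3.03, -15.3, -77.27, -390.23, -1970.64]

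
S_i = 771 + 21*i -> [771, 792, 813, 834, 855]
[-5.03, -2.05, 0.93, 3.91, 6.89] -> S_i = -5.03 + 2.98*i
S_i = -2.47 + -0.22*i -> [-2.47, -2.69, -2.91, -3.13, -3.35]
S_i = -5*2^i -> [-5, -10, -20, -40, -80]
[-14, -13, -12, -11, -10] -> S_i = -14 + 1*i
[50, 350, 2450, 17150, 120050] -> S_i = 50*7^i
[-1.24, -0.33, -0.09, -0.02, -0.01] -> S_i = -1.24*0.27^i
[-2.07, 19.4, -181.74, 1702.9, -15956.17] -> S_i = -2.07*(-9.37)^i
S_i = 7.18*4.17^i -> [7.18, 29.94, 124.85, 520.63, 2171.04]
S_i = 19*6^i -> [19, 114, 684, 4104, 24624]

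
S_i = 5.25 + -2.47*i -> [5.25, 2.78, 0.31, -2.16, -4.63]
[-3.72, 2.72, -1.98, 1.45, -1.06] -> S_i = -3.72*(-0.73)^i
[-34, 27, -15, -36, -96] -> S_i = Random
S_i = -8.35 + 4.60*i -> [-8.35, -3.75, 0.85, 5.45, 10.05]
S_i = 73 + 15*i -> [73, 88, 103, 118, 133]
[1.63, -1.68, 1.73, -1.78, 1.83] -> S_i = 1.63*(-1.03)^i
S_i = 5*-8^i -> [5, -40, 320, -2560, 20480]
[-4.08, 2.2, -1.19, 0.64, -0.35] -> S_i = -4.08*(-0.54)^i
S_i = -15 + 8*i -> [-15, -7, 1, 9, 17]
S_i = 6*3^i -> [6, 18, 54, 162, 486]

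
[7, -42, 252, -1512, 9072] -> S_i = 7*-6^i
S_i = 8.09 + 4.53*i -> [8.09, 12.62, 17.15, 21.68, 26.21]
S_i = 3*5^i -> [3, 15, 75, 375, 1875]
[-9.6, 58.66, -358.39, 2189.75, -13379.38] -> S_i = -9.60*(-6.11)^i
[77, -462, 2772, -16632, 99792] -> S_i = 77*-6^i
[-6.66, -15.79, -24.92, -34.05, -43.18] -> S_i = -6.66 + -9.13*i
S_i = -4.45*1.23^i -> [-4.45, -5.47, -6.73, -8.28, -10.19]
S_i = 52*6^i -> [52, 312, 1872, 11232, 67392]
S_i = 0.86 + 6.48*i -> [0.86, 7.34, 13.82, 20.3, 26.78]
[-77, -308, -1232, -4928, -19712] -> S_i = -77*4^i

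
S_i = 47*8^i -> [47, 376, 3008, 24064, 192512]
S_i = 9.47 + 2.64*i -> [9.47, 12.11, 14.75, 17.39, 20.03]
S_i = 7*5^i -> [7, 35, 175, 875, 4375]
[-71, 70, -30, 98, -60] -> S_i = Random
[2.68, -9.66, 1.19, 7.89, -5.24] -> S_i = Random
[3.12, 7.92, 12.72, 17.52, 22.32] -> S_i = 3.12 + 4.80*i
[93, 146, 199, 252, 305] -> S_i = 93 + 53*i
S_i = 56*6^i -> [56, 336, 2016, 12096, 72576]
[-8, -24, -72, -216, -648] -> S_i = -8*3^i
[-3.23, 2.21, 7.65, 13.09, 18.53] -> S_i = -3.23 + 5.44*i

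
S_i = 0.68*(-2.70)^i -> [0.68, -1.84, 4.96, -13.38, 36.14]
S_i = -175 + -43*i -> [-175, -218, -261, -304, -347]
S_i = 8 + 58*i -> [8, 66, 124, 182, 240]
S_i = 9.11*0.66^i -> [9.11, 6.01, 3.97, 2.62, 1.73]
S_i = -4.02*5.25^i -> [-4.02, -21.1, -110.8, -581.71, -3053.96]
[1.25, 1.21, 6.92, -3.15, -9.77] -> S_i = Random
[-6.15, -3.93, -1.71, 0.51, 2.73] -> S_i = -6.15 + 2.22*i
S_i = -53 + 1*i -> [-53, -52, -51, -50, -49]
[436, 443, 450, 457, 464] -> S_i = 436 + 7*i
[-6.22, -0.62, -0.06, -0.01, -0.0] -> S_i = -6.22*0.10^i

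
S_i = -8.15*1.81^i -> [-8.15, -14.75, -26.7, -48.33, -87.47]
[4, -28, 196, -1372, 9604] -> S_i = 4*-7^i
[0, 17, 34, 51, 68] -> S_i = 0 + 17*i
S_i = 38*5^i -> [38, 190, 950, 4750, 23750]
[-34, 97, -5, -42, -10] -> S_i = Random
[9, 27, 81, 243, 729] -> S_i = 9*3^i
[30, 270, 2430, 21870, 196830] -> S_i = 30*9^i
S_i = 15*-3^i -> [15, -45, 135, -405, 1215]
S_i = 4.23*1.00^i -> [4.23, 4.23, 4.23, 4.23, 4.23]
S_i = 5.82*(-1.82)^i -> [5.82, -10.59, 19.28, -35.09, 63.86]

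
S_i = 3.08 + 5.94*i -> [3.08, 9.02, 14.96, 20.9, 26.84]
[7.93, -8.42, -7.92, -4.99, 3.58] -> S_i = Random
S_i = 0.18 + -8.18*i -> [0.18, -8.0, -16.18, -24.36, -32.54]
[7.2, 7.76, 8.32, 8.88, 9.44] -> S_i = 7.20 + 0.56*i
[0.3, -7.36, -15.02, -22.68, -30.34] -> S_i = 0.30 + -7.66*i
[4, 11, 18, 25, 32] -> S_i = 4 + 7*i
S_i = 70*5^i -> [70, 350, 1750, 8750, 43750]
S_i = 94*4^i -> [94, 376, 1504, 6016, 24064]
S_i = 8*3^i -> [8, 24, 72, 216, 648]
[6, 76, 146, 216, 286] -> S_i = 6 + 70*i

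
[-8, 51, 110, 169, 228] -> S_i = -8 + 59*i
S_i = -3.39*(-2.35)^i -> [-3.39, 7.97, -18.72, 43.99, -103.39]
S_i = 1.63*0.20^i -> [1.63, 0.33, 0.07, 0.01, 0.0]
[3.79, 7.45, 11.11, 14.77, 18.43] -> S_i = 3.79 + 3.66*i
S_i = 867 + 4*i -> [867, 871, 875, 879, 883]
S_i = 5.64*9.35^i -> [5.64, 52.73, 493.06, 4610.14, 43104.79]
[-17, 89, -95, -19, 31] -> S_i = Random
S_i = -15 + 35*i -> [-15, 20, 55, 90, 125]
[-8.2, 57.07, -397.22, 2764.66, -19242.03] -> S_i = -8.20*(-6.96)^i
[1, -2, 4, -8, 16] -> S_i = 1*-2^i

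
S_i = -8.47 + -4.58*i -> [-8.47, -13.05, -17.63, -22.21, -26.79]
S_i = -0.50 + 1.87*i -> [-0.5, 1.37, 3.24, 5.11, 6.98]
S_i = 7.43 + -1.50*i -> [7.43, 5.93, 4.43, 2.93, 1.43]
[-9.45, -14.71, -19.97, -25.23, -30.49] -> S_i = -9.45 + -5.26*i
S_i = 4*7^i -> [4, 28, 196, 1372, 9604]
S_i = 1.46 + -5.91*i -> [1.46, -4.45, -10.36, -16.27, -22.18]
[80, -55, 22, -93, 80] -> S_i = Random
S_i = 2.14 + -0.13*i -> [2.14, 2.01, 1.88, 1.75, 1.62]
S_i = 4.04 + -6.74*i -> [4.04, -2.7, -9.44, -16.18, -22.92]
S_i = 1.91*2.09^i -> [1.91, 3.99, 8.34, 17.44, 36.44]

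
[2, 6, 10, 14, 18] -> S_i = 2 + 4*i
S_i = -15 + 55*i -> [-15, 40, 95, 150, 205]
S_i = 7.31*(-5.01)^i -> [7.31, -36.62, 183.48, -919.24, 4605.41]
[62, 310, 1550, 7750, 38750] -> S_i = 62*5^i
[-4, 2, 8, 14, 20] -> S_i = -4 + 6*i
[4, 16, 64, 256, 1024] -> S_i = 4*4^i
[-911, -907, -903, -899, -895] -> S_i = -911 + 4*i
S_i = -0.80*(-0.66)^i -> [-0.8, 0.53, -0.35, 0.23, -0.15]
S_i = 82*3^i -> [82, 246, 738, 2214, 6642]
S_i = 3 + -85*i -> [3, -82, -167, -252, -337]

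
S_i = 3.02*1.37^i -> [3.02, 4.14, 5.67, 7.77, 10.64]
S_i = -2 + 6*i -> [-2, 4, 10, 16, 22]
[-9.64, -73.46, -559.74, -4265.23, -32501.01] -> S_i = -9.64*7.62^i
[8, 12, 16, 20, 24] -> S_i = 8 + 4*i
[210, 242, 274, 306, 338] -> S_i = 210 + 32*i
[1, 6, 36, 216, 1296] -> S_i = 1*6^i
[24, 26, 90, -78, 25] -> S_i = Random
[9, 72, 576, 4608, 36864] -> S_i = 9*8^i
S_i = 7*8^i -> [7, 56, 448, 3584, 28672]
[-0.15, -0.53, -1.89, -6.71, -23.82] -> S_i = -0.15*3.55^i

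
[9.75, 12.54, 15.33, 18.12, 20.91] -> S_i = 9.75 + 2.79*i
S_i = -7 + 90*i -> [-7, 83, 173, 263, 353]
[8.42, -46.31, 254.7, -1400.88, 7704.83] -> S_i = 8.42*(-5.50)^i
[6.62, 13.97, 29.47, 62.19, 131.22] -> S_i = 6.62*2.11^i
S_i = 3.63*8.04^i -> [3.63, 29.19, 234.65, 1886.58, 15168.09]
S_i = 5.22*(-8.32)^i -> [5.22, -43.43, 361.34, -3006.36, 25012.89]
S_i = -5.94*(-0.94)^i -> [-5.94, 5.58, -5.25, 4.93, -4.64]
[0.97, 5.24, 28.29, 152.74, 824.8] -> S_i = 0.97*5.40^i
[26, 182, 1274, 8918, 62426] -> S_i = 26*7^i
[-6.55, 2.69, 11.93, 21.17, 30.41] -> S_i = -6.55 + 9.24*i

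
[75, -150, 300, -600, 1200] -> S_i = 75*-2^i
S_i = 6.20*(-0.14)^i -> [6.2, -0.87, 0.12, -0.02, 0.0]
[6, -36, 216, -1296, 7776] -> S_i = 6*-6^i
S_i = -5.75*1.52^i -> [-5.75, -8.74, -13.28, -20.19, -30.69]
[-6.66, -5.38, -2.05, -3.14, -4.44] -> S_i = Random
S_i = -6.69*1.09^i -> [-6.69, -7.29, -7.95, -8.66, -9.44]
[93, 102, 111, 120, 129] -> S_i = 93 + 9*i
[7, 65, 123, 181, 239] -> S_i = 7 + 58*i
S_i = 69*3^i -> [69, 207, 621, 1863, 5589]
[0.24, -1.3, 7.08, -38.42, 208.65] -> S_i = 0.24*(-5.43)^i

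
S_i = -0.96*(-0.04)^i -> [-0.96, 0.04, -0.0, 0.0, -0.0]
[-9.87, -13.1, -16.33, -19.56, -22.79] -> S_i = -9.87 + -3.23*i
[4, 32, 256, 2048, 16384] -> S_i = 4*8^i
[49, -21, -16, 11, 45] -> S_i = Random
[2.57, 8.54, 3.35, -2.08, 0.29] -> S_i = Random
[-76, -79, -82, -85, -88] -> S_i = -76 + -3*i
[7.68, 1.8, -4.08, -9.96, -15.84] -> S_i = 7.68 + -5.88*i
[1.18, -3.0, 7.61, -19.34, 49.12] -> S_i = 1.18*(-2.54)^i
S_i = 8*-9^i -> [8, -72, 648, -5832, 52488]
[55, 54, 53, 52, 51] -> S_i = 55 + -1*i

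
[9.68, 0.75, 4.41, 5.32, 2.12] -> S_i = Random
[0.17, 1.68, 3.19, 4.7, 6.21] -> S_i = 0.17 + 1.51*i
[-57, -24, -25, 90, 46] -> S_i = Random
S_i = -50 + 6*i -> [-50, -44, -38, -32, -26]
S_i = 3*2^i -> [3, 6, 12, 24, 48]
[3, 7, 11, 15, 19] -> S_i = 3 + 4*i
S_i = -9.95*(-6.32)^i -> [-9.95, 62.88, -397.43, 2511.74, -15874.18]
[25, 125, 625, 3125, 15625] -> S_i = 25*5^i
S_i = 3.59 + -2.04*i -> [3.59, 1.55, -0.49, -2.53, -4.57]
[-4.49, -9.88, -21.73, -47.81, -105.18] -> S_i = -4.49*2.20^i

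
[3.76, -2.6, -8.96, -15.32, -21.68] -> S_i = 3.76 + -6.36*i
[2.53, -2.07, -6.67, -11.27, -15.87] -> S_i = 2.53 + -4.60*i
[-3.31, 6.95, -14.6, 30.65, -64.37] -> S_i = -3.31*(-2.10)^i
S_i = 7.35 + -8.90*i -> [7.35, -1.55, -10.45, -19.35, -28.25]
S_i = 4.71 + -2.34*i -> [4.71, 2.37, 0.03, -2.31, -4.65]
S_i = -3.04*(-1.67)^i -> [-3.04, 5.08, -8.48, 14.16, -23.65]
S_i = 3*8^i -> [3, 24, 192, 1536, 12288]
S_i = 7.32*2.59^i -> [7.32, 18.96, 49.1, 127.18, 329.39]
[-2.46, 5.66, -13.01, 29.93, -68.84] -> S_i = -2.46*(-2.30)^i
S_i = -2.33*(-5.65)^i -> [-2.33, 13.16, -74.38, 420.24, -2374.38]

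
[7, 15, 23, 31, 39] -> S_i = 7 + 8*i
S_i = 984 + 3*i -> [984, 987, 990, 993, 996]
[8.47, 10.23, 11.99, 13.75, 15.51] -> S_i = 8.47 + 1.76*i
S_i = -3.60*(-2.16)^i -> [-3.6, 7.78, -16.8, 36.28, -78.36]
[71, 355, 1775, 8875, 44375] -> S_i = 71*5^i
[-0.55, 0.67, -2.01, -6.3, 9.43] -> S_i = Random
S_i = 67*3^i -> [67, 201, 603, 1809, 5427]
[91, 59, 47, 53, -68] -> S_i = Random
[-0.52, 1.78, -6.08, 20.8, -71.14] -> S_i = -0.52*(-3.42)^i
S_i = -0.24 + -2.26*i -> [-0.24, -2.5, -4.76, -7.02, -9.28]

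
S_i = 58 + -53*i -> [58, 5, -48, -101, -154]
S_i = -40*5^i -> [-40, -200, -1000, -5000, -25000]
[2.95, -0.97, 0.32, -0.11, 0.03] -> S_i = 2.95*(-0.33)^i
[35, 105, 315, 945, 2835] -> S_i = 35*3^i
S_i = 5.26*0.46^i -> [5.26, 2.42, 1.11, 0.51, 0.24]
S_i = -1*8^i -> [-1, -8, -64, -512, -4096]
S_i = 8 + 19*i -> [8, 27, 46, 65, 84]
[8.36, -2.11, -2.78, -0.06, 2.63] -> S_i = Random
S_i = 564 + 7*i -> [564, 571, 578, 585, 592]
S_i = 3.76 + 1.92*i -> [3.76, 5.68, 7.6, 9.52, 11.44]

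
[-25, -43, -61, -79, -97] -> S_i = -25 + -18*i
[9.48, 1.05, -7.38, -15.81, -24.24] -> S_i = 9.48 + -8.43*i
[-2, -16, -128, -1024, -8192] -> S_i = -2*8^i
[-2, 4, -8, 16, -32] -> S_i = -2*-2^i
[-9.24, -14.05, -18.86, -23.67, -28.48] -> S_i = -9.24 + -4.81*i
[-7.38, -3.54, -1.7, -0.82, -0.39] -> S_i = -7.38*0.48^i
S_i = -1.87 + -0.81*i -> [-1.87, -2.68, -3.49, -4.3, -5.11]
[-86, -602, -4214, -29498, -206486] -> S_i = -86*7^i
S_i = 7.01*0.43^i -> [7.01, 3.01, 1.3, 0.56, 0.24]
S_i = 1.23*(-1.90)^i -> [1.23, -2.34, 4.44, -8.44, 16.03]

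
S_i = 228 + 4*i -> [228, 232, 236, 240, 244]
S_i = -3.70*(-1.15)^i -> [-3.7, 4.26, -4.89, 5.63, -6.47]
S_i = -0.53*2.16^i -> [-0.53, -1.14, -2.47, -5.34, -11.54]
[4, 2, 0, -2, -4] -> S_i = 4 + -2*i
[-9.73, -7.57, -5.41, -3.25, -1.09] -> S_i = -9.73 + 2.16*i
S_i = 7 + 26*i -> [7, 33, 59, 85, 111]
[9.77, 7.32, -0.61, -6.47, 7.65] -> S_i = Random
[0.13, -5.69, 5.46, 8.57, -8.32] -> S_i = Random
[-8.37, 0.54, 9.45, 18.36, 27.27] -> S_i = -8.37 + 8.91*i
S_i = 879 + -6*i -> [879, 873, 867, 861, 855]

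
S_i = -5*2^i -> [-5, -10, -20, -40, -80]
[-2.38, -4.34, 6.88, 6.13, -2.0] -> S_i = Random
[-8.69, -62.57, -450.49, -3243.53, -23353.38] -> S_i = -8.69*7.20^i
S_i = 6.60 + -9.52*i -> [6.6, -2.92, -12.44, -21.96, -31.48]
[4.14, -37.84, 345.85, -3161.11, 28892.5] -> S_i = 4.14*(-9.14)^i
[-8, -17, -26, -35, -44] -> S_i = -8 + -9*i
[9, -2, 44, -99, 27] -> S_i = Random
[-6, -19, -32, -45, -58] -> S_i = -6 + -13*i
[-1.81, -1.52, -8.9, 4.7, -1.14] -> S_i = Random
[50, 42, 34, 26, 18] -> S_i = 50 + -8*i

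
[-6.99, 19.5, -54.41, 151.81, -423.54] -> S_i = -6.99*(-2.79)^i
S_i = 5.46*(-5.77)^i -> [5.46, -31.5, 181.78, -1048.87, 6051.96]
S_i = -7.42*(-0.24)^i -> [-7.42, 1.78, -0.43, 0.1, -0.02]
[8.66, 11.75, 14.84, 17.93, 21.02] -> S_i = 8.66 + 3.09*i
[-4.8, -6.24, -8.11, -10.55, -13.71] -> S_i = -4.80*1.30^i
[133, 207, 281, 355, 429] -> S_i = 133 + 74*i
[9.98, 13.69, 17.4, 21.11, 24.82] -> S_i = 9.98 + 3.71*i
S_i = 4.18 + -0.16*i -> [4.18, 4.02, 3.86, 3.7, 3.54]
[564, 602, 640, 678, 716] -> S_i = 564 + 38*i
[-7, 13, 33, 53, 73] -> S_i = -7 + 20*i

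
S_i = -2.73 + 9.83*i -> [-2.73, 7.1, 16.93, 26.76, 36.59]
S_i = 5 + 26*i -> [5, 31, 57, 83, 109]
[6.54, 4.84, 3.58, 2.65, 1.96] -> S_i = 6.54*0.74^i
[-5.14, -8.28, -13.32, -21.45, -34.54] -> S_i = -5.14*1.61^i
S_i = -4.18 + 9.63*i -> [-4.18, 5.45, 15.08, 24.71, 34.34]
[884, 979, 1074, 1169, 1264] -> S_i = 884 + 95*i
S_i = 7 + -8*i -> [7, -1, -9, -17, -25]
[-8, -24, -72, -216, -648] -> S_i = -8*3^i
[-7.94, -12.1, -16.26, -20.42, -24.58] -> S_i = -7.94 + -4.16*i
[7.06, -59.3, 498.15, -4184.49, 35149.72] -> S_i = 7.06*(-8.40)^i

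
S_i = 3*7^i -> [3, 21, 147, 1029, 7203]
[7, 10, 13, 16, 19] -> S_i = 7 + 3*i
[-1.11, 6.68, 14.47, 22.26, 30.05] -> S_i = -1.11 + 7.79*i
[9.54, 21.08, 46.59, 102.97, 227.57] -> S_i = 9.54*2.21^i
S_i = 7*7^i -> [7, 49, 343, 2401, 16807]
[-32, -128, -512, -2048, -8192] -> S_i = -32*4^i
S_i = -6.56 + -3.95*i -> [-6.56, -10.51, -14.46, -18.41, -22.36]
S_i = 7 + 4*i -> [7, 11, 15, 19, 23]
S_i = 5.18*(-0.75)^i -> [5.18, -3.88, 2.91, -2.19, 1.64]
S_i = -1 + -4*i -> [-1, -5, -9, -13, -17]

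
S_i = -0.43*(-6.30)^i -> [-0.43, 2.71, -17.07, 107.52, -677.38]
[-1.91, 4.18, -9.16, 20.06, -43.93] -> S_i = -1.91*(-2.19)^i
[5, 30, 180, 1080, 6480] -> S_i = 5*6^i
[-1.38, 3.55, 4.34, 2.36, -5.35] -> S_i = Random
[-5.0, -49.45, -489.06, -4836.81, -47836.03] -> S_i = -5.00*9.89^i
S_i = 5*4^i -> [5, 20, 80, 320, 1280]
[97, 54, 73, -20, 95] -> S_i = Random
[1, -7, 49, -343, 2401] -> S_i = 1*-7^i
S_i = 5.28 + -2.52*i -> [5.28, 2.76, 0.24, -2.28, -4.8]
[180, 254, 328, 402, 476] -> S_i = 180 + 74*i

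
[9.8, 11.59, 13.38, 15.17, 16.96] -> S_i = 9.80 + 1.79*i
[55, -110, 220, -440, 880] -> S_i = 55*-2^i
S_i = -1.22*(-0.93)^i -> [-1.22, 1.13, -1.06, 0.98, -0.91]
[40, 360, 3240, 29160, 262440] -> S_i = 40*9^i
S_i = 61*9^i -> [61, 549, 4941, 44469, 400221]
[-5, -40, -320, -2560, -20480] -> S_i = -5*8^i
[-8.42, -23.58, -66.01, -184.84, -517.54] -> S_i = -8.42*2.80^i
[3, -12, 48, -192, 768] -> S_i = 3*-4^i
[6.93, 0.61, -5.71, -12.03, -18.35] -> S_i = 6.93 + -6.32*i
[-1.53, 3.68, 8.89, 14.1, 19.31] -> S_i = -1.53 + 5.21*i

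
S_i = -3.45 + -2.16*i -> [-3.45, -5.61, -7.77, -9.93, -12.09]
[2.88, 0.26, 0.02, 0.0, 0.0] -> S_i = 2.88*0.09^i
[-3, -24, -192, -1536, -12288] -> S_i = -3*8^i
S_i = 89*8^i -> [89, 712, 5696, 45568, 364544]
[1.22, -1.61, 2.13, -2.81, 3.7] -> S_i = 1.22*(-1.32)^i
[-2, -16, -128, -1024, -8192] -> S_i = -2*8^i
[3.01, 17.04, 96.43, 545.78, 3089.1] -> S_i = 3.01*5.66^i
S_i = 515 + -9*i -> [515, 506, 497, 488, 479]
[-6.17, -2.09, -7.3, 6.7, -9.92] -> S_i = Random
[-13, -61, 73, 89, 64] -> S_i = Random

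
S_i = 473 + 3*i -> [473, 476, 479, 482, 485]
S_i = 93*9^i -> [93, 837, 7533, 67797, 610173]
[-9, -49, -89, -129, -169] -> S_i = -9 + -40*i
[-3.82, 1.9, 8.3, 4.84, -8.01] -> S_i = Random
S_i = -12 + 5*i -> [-12, -7, -2, 3, 8]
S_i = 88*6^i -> [88, 528, 3168, 19008, 114048]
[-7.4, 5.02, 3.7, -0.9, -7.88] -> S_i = Random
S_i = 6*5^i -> [6, 30, 150, 750, 3750]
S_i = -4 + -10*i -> [-4, -14, -24, -34, -44]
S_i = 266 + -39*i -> [266, 227, 188, 149, 110]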